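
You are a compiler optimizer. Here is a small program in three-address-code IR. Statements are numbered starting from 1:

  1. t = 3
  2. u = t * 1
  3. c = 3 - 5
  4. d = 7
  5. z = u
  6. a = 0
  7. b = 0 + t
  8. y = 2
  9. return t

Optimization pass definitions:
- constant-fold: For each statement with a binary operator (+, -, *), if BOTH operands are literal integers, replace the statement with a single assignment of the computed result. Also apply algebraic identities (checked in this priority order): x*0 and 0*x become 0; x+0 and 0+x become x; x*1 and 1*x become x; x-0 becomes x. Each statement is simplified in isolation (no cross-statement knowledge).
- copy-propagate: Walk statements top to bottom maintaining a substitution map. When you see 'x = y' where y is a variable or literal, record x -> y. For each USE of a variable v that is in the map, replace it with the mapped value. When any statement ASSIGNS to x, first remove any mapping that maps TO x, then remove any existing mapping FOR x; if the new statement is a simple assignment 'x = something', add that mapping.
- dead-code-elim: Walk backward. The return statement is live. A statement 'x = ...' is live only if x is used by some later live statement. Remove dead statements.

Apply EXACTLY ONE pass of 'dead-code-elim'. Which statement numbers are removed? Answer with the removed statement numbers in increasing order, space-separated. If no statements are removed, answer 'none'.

Answer: 2 3 4 5 6 7 8

Derivation:
Backward liveness scan:
Stmt 1 't = 3': KEEP (t is live); live-in = []
Stmt 2 'u = t * 1': DEAD (u not in live set ['t'])
Stmt 3 'c = 3 - 5': DEAD (c not in live set ['t'])
Stmt 4 'd = 7': DEAD (d not in live set ['t'])
Stmt 5 'z = u': DEAD (z not in live set ['t'])
Stmt 6 'a = 0': DEAD (a not in live set ['t'])
Stmt 7 'b = 0 + t': DEAD (b not in live set ['t'])
Stmt 8 'y = 2': DEAD (y not in live set ['t'])
Stmt 9 'return t': KEEP (return); live-in = ['t']
Removed statement numbers: [2, 3, 4, 5, 6, 7, 8]
Surviving IR:
  t = 3
  return t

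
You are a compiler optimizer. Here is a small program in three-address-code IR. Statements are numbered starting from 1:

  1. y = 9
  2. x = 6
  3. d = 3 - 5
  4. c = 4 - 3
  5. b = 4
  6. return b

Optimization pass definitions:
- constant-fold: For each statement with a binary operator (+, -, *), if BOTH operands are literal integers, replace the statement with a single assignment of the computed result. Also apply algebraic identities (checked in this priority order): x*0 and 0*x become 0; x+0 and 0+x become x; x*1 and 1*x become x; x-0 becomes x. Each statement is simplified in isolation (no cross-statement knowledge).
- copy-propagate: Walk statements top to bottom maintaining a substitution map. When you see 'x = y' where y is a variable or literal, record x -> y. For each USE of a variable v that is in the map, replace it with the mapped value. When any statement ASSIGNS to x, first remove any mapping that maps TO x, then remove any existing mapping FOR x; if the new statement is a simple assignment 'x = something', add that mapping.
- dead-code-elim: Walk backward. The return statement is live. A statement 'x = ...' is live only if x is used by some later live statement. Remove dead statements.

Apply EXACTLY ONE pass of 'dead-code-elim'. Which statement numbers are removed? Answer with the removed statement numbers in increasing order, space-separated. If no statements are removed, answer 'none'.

Answer: 1 2 3 4

Derivation:
Backward liveness scan:
Stmt 1 'y = 9': DEAD (y not in live set [])
Stmt 2 'x = 6': DEAD (x not in live set [])
Stmt 3 'd = 3 - 5': DEAD (d not in live set [])
Stmt 4 'c = 4 - 3': DEAD (c not in live set [])
Stmt 5 'b = 4': KEEP (b is live); live-in = []
Stmt 6 'return b': KEEP (return); live-in = ['b']
Removed statement numbers: [1, 2, 3, 4]
Surviving IR:
  b = 4
  return b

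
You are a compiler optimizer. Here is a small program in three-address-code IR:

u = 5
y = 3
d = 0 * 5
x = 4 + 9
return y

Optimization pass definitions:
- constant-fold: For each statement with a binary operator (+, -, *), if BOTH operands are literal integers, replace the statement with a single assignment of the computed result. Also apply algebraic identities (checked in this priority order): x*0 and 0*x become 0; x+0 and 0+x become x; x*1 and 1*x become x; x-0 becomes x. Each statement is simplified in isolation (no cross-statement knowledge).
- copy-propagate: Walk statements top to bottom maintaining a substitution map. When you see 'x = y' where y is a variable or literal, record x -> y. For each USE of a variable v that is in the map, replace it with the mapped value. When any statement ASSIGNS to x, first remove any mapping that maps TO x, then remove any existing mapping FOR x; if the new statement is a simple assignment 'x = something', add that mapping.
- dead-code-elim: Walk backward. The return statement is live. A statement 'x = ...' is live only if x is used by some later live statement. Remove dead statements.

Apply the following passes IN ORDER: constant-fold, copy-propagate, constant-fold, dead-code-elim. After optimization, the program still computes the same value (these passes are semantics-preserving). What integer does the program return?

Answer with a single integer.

Initial IR:
  u = 5
  y = 3
  d = 0 * 5
  x = 4 + 9
  return y
After constant-fold (5 stmts):
  u = 5
  y = 3
  d = 0
  x = 13
  return y
After copy-propagate (5 stmts):
  u = 5
  y = 3
  d = 0
  x = 13
  return 3
After constant-fold (5 stmts):
  u = 5
  y = 3
  d = 0
  x = 13
  return 3
After dead-code-elim (1 stmts):
  return 3
Evaluate:
  u = 5  =>  u = 5
  y = 3  =>  y = 3
  d = 0 * 5  =>  d = 0
  x = 4 + 9  =>  x = 13
  return y = 3

Answer: 3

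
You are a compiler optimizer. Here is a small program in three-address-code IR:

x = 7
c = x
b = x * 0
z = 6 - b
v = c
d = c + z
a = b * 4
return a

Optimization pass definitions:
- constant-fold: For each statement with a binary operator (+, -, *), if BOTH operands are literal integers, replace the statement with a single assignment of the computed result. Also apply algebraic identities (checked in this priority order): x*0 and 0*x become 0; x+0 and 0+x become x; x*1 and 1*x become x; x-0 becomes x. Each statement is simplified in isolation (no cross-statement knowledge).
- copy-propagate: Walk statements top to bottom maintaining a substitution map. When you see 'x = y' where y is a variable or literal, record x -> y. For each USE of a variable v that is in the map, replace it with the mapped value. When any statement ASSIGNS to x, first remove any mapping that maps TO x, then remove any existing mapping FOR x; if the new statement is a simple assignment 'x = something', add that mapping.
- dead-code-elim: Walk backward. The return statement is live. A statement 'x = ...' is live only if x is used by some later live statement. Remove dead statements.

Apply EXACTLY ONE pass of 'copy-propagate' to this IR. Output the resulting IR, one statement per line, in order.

Answer: x = 7
c = 7
b = 7 * 0
z = 6 - b
v = 7
d = 7 + z
a = b * 4
return a

Derivation:
Applying copy-propagate statement-by-statement:
  [1] x = 7  (unchanged)
  [2] c = x  -> c = 7
  [3] b = x * 0  -> b = 7 * 0
  [4] z = 6 - b  (unchanged)
  [5] v = c  -> v = 7
  [6] d = c + z  -> d = 7 + z
  [7] a = b * 4  (unchanged)
  [8] return a  (unchanged)
Result (8 stmts):
  x = 7
  c = 7
  b = 7 * 0
  z = 6 - b
  v = 7
  d = 7 + z
  a = b * 4
  return a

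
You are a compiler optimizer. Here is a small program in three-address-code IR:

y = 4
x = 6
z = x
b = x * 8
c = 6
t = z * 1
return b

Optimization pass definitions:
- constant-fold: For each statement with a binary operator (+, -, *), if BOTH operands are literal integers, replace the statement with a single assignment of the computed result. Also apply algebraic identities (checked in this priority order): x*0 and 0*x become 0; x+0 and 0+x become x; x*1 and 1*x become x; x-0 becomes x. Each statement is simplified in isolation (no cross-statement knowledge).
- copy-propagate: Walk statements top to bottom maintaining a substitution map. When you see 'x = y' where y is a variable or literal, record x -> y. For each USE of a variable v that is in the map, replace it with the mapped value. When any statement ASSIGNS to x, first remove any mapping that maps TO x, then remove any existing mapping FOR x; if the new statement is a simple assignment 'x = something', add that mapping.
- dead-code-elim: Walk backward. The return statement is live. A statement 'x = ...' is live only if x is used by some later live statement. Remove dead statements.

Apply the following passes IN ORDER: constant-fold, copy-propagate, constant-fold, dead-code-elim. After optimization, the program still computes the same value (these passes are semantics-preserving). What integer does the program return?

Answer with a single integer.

Answer: 48

Derivation:
Initial IR:
  y = 4
  x = 6
  z = x
  b = x * 8
  c = 6
  t = z * 1
  return b
After constant-fold (7 stmts):
  y = 4
  x = 6
  z = x
  b = x * 8
  c = 6
  t = z
  return b
After copy-propagate (7 stmts):
  y = 4
  x = 6
  z = 6
  b = 6 * 8
  c = 6
  t = 6
  return b
After constant-fold (7 stmts):
  y = 4
  x = 6
  z = 6
  b = 48
  c = 6
  t = 6
  return b
After dead-code-elim (2 stmts):
  b = 48
  return b
Evaluate:
  y = 4  =>  y = 4
  x = 6  =>  x = 6
  z = x  =>  z = 6
  b = x * 8  =>  b = 48
  c = 6  =>  c = 6
  t = z * 1  =>  t = 6
  return b = 48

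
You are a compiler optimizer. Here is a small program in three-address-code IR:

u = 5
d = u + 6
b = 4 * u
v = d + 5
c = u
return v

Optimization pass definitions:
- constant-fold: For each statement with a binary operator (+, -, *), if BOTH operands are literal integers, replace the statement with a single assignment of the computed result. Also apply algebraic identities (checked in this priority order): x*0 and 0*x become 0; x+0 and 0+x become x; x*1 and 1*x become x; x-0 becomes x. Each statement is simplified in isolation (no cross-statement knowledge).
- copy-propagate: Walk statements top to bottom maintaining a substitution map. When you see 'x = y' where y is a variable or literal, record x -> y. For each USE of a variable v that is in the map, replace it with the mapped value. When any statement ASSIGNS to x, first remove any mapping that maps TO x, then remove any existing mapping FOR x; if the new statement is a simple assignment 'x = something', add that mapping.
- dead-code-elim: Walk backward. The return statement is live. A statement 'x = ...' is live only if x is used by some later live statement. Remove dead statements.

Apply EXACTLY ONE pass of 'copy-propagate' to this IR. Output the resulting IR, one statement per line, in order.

Answer: u = 5
d = 5 + 6
b = 4 * 5
v = d + 5
c = 5
return v

Derivation:
Applying copy-propagate statement-by-statement:
  [1] u = 5  (unchanged)
  [2] d = u + 6  -> d = 5 + 6
  [3] b = 4 * u  -> b = 4 * 5
  [4] v = d + 5  (unchanged)
  [5] c = u  -> c = 5
  [6] return v  (unchanged)
Result (6 stmts):
  u = 5
  d = 5 + 6
  b = 4 * 5
  v = d + 5
  c = 5
  return v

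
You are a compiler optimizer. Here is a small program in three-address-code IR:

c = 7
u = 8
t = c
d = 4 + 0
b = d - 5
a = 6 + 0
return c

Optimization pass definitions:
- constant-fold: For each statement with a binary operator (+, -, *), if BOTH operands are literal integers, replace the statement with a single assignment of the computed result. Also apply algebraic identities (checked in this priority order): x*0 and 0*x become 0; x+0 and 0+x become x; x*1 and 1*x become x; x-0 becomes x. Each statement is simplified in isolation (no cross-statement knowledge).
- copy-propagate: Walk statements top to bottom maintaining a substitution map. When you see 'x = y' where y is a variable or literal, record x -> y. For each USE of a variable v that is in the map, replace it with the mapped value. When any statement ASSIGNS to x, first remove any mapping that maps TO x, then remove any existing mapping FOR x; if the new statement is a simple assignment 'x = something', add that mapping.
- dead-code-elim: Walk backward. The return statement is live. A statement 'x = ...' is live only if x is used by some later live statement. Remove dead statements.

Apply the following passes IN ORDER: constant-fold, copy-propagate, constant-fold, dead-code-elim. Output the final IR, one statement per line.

Answer: return 7

Derivation:
Initial IR:
  c = 7
  u = 8
  t = c
  d = 4 + 0
  b = d - 5
  a = 6 + 0
  return c
After constant-fold (7 stmts):
  c = 7
  u = 8
  t = c
  d = 4
  b = d - 5
  a = 6
  return c
After copy-propagate (7 stmts):
  c = 7
  u = 8
  t = 7
  d = 4
  b = 4 - 5
  a = 6
  return 7
After constant-fold (7 stmts):
  c = 7
  u = 8
  t = 7
  d = 4
  b = -1
  a = 6
  return 7
After dead-code-elim (1 stmts):
  return 7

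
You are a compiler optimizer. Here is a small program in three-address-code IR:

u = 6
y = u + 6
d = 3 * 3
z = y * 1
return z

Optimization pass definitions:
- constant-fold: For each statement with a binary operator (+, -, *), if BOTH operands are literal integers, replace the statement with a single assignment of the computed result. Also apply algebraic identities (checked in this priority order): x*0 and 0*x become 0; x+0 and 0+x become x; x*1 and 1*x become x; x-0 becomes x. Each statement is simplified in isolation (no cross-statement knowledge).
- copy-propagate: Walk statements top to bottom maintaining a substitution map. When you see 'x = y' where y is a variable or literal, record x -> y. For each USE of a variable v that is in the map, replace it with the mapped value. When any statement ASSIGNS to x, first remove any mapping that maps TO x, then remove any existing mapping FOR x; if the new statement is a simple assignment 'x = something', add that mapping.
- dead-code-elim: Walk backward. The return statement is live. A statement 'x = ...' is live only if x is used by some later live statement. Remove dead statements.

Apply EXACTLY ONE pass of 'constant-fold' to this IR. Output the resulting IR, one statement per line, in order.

Answer: u = 6
y = u + 6
d = 9
z = y
return z

Derivation:
Applying constant-fold statement-by-statement:
  [1] u = 6  (unchanged)
  [2] y = u + 6  (unchanged)
  [3] d = 3 * 3  -> d = 9
  [4] z = y * 1  -> z = y
  [5] return z  (unchanged)
Result (5 stmts):
  u = 6
  y = u + 6
  d = 9
  z = y
  return z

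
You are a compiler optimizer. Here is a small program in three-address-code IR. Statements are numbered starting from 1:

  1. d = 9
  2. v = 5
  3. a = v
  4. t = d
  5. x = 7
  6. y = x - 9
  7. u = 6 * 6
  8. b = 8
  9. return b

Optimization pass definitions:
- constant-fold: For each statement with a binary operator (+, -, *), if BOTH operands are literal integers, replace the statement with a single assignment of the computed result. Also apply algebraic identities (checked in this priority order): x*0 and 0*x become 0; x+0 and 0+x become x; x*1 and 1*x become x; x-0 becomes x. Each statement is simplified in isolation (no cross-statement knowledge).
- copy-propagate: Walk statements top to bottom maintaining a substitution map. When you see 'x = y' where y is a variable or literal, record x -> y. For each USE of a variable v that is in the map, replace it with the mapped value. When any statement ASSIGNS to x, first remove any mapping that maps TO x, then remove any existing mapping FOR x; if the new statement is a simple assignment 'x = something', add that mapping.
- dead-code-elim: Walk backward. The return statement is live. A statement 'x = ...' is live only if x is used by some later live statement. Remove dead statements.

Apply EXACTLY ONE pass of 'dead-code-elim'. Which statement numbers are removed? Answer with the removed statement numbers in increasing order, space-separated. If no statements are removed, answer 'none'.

Answer: 1 2 3 4 5 6 7

Derivation:
Backward liveness scan:
Stmt 1 'd = 9': DEAD (d not in live set [])
Stmt 2 'v = 5': DEAD (v not in live set [])
Stmt 3 'a = v': DEAD (a not in live set [])
Stmt 4 't = d': DEAD (t not in live set [])
Stmt 5 'x = 7': DEAD (x not in live set [])
Stmt 6 'y = x - 9': DEAD (y not in live set [])
Stmt 7 'u = 6 * 6': DEAD (u not in live set [])
Stmt 8 'b = 8': KEEP (b is live); live-in = []
Stmt 9 'return b': KEEP (return); live-in = ['b']
Removed statement numbers: [1, 2, 3, 4, 5, 6, 7]
Surviving IR:
  b = 8
  return b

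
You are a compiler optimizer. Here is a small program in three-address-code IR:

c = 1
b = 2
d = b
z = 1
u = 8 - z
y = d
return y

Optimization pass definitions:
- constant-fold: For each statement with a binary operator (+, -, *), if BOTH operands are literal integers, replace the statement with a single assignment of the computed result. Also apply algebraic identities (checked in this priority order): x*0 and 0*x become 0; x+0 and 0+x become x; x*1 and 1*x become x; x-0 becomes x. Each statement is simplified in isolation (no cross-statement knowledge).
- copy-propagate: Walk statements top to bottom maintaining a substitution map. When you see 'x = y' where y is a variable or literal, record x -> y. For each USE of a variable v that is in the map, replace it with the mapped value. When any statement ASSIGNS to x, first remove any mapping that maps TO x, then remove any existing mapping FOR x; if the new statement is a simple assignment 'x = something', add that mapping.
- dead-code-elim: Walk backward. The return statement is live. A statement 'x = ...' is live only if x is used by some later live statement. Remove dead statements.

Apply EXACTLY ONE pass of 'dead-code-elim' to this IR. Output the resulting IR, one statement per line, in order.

Applying dead-code-elim statement-by-statement:
  [7] return y  -> KEEP (return); live=['y']
  [6] y = d  -> KEEP; live=['d']
  [5] u = 8 - z  -> DEAD (u not live)
  [4] z = 1  -> DEAD (z not live)
  [3] d = b  -> KEEP; live=['b']
  [2] b = 2  -> KEEP; live=[]
  [1] c = 1  -> DEAD (c not live)
Result (4 stmts):
  b = 2
  d = b
  y = d
  return y

Answer: b = 2
d = b
y = d
return y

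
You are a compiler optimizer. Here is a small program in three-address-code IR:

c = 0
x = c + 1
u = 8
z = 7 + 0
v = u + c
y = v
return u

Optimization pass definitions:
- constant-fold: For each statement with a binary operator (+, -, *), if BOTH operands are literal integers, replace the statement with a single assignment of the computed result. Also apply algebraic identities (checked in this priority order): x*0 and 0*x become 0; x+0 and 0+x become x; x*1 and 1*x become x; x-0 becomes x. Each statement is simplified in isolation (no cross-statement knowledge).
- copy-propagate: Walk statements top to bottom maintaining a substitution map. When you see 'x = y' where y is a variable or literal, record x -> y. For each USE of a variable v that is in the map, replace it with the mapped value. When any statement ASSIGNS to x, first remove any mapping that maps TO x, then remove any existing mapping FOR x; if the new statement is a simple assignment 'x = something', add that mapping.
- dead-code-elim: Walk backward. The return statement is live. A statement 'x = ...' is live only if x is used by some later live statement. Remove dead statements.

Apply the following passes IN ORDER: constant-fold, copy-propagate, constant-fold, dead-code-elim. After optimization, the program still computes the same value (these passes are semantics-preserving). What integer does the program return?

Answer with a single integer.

Answer: 8

Derivation:
Initial IR:
  c = 0
  x = c + 1
  u = 8
  z = 7 + 0
  v = u + c
  y = v
  return u
After constant-fold (7 stmts):
  c = 0
  x = c + 1
  u = 8
  z = 7
  v = u + c
  y = v
  return u
After copy-propagate (7 stmts):
  c = 0
  x = 0 + 1
  u = 8
  z = 7
  v = 8 + 0
  y = v
  return 8
After constant-fold (7 stmts):
  c = 0
  x = 1
  u = 8
  z = 7
  v = 8
  y = v
  return 8
After dead-code-elim (1 stmts):
  return 8
Evaluate:
  c = 0  =>  c = 0
  x = c + 1  =>  x = 1
  u = 8  =>  u = 8
  z = 7 + 0  =>  z = 7
  v = u + c  =>  v = 8
  y = v  =>  y = 8
  return u = 8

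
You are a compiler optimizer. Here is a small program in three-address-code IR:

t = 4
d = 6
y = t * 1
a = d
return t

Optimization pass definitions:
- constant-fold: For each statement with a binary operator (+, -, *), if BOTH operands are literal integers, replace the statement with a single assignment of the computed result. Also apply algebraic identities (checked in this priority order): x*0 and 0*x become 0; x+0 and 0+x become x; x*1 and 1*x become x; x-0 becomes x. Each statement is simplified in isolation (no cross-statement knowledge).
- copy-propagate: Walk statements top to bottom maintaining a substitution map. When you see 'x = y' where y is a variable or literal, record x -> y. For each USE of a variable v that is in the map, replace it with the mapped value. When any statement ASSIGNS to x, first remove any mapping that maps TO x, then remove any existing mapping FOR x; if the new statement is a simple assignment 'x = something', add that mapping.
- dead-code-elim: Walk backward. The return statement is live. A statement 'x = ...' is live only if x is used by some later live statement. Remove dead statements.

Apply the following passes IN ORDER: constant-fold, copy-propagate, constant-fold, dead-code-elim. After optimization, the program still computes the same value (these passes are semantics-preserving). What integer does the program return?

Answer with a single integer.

Initial IR:
  t = 4
  d = 6
  y = t * 1
  a = d
  return t
After constant-fold (5 stmts):
  t = 4
  d = 6
  y = t
  a = d
  return t
After copy-propagate (5 stmts):
  t = 4
  d = 6
  y = 4
  a = 6
  return 4
After constant-fold (5 stmts):
  t = 4
  d = 6
  y = 4
  a = 6
  return 4
After dead-code-elim (1 stmts):
  return 4
Evaluate:
  t = 4  =>  t = 4
  d = 6  =>  d = 6
  y = t * 1  =>  y = 4
  a = d  =>  a = 6
  return t = 4

Answer: 4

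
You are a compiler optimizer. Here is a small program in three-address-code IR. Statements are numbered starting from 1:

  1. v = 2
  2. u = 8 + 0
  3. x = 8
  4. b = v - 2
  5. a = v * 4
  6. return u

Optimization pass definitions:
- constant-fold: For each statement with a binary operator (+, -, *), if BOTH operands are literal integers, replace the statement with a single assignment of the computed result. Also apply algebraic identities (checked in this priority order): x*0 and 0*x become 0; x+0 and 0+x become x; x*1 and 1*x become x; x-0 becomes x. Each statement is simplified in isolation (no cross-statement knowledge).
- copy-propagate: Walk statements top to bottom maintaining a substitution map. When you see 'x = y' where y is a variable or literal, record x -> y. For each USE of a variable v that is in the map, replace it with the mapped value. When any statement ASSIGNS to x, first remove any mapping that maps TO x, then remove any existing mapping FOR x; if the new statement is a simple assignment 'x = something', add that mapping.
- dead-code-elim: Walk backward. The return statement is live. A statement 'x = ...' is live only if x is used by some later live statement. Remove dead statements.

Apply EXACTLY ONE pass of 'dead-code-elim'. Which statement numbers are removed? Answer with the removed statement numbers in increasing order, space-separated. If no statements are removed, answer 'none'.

Backward liveness scan:
Stmt 1 'v = 2': DEAD (v not in live set [])
Stmt 2 'u = 8 + 0': KEEP (u is live); live-in = []
Stmt 3 'x = 8': DEAD (x not in live set ['u'])
Stmt 4 'b = v - 2': DEAD (b not in live set ['u'])
Stmt 5 'a = v * 4': DEAD (a not in live set ['u'])
Stmt 6 'return u': KEEP (return); live-in = ['u']
Removed statement numbers: [1, 3, 4, 5]
Surviving IR:
  u = 8 + 0
  return u

Answer: 1 3 4 5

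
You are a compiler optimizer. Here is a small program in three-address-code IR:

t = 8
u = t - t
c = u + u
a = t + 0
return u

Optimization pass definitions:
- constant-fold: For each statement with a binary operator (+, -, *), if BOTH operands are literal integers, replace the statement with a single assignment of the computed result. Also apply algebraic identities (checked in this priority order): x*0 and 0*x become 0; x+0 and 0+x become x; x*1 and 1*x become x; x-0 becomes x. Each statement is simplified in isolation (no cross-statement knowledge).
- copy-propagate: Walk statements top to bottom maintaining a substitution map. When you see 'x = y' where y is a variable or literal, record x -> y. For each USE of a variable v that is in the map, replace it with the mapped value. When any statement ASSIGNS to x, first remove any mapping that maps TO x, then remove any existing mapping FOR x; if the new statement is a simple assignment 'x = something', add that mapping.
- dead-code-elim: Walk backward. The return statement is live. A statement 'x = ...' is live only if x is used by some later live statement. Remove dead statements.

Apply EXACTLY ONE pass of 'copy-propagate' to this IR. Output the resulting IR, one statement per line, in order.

Applying copy-propagate statement-by-statement:
  [1] t = 8  (unchanged)
  [2] u = t - t  -> u = 8 - 8
  [3] c = u + u  (unchanged)
  [4] a = t + 0  -> a = 8 + 0
  [5] return u  (unchanged)
Result (5 stmts):
  t = 8
  u = 8 - 8
  c = u + u
  a = 8 + 0
  return u

Answer: t = 8
u = 8 - 8
c = u + u
a = 8 + 0
return u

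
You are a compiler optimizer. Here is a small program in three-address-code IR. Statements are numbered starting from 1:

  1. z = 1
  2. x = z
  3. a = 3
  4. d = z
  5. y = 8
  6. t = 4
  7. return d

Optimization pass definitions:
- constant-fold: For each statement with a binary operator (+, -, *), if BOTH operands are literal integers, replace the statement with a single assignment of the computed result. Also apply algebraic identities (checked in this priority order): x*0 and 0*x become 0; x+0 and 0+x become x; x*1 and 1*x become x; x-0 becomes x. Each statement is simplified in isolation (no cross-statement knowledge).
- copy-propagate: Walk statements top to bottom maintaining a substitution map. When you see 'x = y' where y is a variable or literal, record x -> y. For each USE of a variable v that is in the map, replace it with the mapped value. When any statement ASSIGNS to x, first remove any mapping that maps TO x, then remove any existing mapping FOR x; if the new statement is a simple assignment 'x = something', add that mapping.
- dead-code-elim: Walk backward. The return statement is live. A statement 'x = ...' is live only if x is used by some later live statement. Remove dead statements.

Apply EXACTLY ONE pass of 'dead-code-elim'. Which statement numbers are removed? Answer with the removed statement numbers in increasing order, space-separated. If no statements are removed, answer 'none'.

Answer: 2 3 5 6

Derivation:
Backward liveness scan:
Stmt 1 'z = 1': KEEP (z is live); live-in = []
Stmt 2 'x = z': DEAD (x not in live set ['z'])
Stmt 3 'a = 3': DEAD (a not in live set ['z'])
Stmt 4 'd = z': KEEP (d is live); live-in = ['z']
Stmt 5 'y = 8': DEAD (y not in live set ['d'])
Stmt 6 't = 4': DEAD (t not in live set ['d'])
Stmt 7 'return d': KEEP (return); live-in = ['d']
Removed statement numbers: [2, 3, 5, 6]
Surviving IR:
  z = 1
  d = z
  return d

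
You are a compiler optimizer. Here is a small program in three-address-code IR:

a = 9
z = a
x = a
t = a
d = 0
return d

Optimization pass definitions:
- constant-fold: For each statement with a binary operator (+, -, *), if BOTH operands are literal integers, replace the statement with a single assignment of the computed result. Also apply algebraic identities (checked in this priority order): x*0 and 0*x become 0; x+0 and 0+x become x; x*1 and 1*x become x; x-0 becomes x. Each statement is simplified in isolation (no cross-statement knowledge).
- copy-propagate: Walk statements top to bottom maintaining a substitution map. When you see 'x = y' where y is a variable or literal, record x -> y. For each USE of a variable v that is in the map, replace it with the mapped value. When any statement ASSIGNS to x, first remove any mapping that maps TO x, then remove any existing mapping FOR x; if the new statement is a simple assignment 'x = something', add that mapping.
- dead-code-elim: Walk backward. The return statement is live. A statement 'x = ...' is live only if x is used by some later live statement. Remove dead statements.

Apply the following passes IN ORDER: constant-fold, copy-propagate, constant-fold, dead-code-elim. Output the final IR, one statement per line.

Answer: return 0

Derivation:
Initial IR:
  a = 9
  z = a
  x = a
  t = a
  d = 0
  return d
After constant-fold (6 stmts):
  a = 9
  z = a
  x = a
  t = a
  d = 0
  return d
After copy-propagate (6 stmts):
  a = 9
  z = 9
  x = 9
  t = 9
  d = 0
  return 0
After constant-fold (6 stmts):
  a = 9
  z = 9
  x = 9
  t = 9
  d = 0
  return 0
After dead-code-elim (1 stmts):
  return 0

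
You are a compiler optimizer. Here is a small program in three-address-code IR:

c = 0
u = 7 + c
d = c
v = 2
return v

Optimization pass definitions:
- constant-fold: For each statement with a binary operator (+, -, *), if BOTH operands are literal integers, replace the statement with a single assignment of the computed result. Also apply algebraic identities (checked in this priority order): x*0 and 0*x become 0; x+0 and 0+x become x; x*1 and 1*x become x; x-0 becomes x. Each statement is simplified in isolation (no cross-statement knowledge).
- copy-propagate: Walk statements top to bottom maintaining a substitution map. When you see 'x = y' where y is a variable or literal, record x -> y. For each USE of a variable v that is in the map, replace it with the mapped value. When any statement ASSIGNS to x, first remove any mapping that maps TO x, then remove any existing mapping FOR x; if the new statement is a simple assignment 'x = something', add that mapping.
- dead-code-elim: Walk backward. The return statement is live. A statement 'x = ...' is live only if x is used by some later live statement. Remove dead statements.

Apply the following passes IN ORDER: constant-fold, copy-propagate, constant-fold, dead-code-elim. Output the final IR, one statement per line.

Answer: return 2

Derivation:
Initial IR:
  c = 0
  u = 7 + c
  d = c
  v = 2
  return v
After constant-fold (5 stmts):
  c = 0
  u = 7 + c
  d = c
  v = 2
  return v
After copy-propagate (5 stmts):
  c = 0
  u = 7 + 0
  d = 0
  v = 2
  return 2
After constant-fold (5 stmts):
  c = 0
  u = 7
  d = 0
  v = 2
  return 2
After dead-code-elim (1 stmts):
  return 2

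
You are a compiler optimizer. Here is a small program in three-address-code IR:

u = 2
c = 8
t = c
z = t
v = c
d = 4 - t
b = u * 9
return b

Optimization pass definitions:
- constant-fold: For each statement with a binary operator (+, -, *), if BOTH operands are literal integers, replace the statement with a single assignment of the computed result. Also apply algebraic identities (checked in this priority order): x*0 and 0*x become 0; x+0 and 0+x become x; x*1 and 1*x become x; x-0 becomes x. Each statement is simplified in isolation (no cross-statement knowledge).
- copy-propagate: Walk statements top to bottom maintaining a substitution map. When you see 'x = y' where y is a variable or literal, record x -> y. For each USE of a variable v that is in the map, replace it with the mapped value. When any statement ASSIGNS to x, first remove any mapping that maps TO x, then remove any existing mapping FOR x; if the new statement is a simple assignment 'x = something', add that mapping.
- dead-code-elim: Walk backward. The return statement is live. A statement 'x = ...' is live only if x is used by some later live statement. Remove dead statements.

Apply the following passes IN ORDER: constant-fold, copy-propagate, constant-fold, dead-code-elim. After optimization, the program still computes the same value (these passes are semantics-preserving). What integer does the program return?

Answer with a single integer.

Initial IR:
  u = 2
  c = 8
  t = c
  z = t
  v = c
  d = 4 - t
  b = u * 9
  return b
After constant-fold (8 stmts):
  u = 2
  c = 8
  t = c
  z = t
  v = c
  d = 4 - t
  b = u * 9
  return b
After copy-propagate (8 stmts):
  u = 2
  c = 8
  t = 8
  z = 8
  v = 8
  d = 4 - 8
  b = 2 * 9
  return b
After constant-fold (8 stmts):
  u = 2
  c = 8
  t = 8
  z = 8
  v = 8
  d = -4
  b = 18
  return b
After dead-code-elim (2 stmts):
  b = 18
  return b
Evaluate:
  u = 2  =>  u = 2
  c = 8  =>  c = 8
  t = c  =>  t = 8
  z = t  =>  z = 8
  v = c  =>  v = 8
  d = 4 - t  =>  d = -4
  b = u * 9  =>  b = 18
  return b = 18

Answer: 18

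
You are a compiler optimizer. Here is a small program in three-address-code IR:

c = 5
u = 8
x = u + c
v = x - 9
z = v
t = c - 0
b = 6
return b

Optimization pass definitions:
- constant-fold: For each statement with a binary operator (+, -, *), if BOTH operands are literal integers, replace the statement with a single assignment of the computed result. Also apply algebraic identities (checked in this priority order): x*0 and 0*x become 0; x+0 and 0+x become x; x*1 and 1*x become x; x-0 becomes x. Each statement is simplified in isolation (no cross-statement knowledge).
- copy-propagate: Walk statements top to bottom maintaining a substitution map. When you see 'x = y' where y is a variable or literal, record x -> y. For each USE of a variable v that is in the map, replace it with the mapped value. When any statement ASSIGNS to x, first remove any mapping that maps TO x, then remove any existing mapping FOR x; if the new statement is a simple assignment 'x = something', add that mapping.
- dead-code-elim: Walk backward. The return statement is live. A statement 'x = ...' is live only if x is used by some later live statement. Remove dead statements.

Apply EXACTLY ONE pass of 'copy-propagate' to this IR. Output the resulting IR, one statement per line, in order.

Answer: c = 5
u = 8
x = 8 + 5
v = x - 9
z = v
t = 5 - 0
b = 6
return 6

Derivation:
Applying copy-propagate statement-by-statement:
  [1] c = 5  (unchanged)
  [2] u = 8  (unchanged)
  [3] x = u + c  -> x = 8 + 5
  [4] v = x - 9  (unchanged)
  [5] z = v  (unchanged)
  [6] t = c - 0  -> t = 5 - 0
  [7] b = 6  (unchanged)
  [8] return b  -> return 6
Result (8 stmts):
  c = 5
  u = 8
  x = 8 + 5
  v = x - 9
  z = v
  t = 5 - 0
  b = 6
  return 6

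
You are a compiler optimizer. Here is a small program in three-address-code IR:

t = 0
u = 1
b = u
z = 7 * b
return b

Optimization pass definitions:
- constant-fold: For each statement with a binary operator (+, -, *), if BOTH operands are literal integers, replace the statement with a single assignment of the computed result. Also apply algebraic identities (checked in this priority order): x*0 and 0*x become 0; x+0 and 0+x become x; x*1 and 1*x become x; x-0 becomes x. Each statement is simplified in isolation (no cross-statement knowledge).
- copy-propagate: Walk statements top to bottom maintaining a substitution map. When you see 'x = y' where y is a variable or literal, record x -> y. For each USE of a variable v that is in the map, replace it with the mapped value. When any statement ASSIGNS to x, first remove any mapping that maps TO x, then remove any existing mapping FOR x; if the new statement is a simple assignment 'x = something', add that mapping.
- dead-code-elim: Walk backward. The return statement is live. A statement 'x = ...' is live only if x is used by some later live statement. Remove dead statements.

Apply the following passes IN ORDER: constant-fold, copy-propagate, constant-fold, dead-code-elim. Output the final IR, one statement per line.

Initial IR:
  t = 0
  u = 1
  b = u
  z = 7 * b
  return b
After constant-fold (5 stmts):
  t = 0
  u = 1
  b = u
  z = 7 * b
  return b
After copy-propagate (5 stmts):
  t = 0
  u = 1
  b = 1
  z = 7 * 1
  return 1
After constant-fold (5 stmts):
  t = 0
  u = 1
  b = 1
  z = 7
  return 1
After dead-code-elim (1 stmts):
  return 1

Answer: return 1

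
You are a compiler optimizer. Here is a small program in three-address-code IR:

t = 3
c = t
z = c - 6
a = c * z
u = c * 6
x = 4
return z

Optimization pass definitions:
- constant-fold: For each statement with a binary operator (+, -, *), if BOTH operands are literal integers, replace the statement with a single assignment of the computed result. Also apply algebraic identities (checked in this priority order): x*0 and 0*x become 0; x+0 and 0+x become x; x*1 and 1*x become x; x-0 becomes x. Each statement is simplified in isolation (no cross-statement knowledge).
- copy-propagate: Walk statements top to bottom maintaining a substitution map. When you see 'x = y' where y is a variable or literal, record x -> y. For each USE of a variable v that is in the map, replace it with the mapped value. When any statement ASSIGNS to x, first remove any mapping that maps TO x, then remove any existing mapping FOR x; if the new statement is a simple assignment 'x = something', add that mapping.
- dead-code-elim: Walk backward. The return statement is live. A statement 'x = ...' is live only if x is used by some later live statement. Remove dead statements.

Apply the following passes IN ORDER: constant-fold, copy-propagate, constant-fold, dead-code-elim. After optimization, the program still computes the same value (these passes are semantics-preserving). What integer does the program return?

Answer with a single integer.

Initial IR:
  t = 3
  c = t
  z = c - 6
  a = c * z
  u = c * 6
  x = 4
  return z
After constant-fold (7 stmts):
  t = 3
  c = t
  z = c - 6
  a = c * z
  u = c * 6
  x = 4
  return z
After copy-propagate (7 stmts):
  t = 3
  c = 3
  z = 3 - 6
  a = 3 * z
  u = 3 * 6
  x = 4
  return z
After constant-fold (7 stmts):
  t = 3
  c = 3
  z = -3
  a = 3 * z
  u = 18
  x = 4
  return z
After dead-code-elim (2 stmts):
  z = -3
  return z
Evaluate:
  t = 3  =>  t = 3
  c = t  =>  c = 3
  z = c - 6  =>  z = -3
  a = c * z  =>  a = -9
  u = c * 6  =>  u = 18
  x = 4  =>  x = 4
  return z = -3

Answer: -3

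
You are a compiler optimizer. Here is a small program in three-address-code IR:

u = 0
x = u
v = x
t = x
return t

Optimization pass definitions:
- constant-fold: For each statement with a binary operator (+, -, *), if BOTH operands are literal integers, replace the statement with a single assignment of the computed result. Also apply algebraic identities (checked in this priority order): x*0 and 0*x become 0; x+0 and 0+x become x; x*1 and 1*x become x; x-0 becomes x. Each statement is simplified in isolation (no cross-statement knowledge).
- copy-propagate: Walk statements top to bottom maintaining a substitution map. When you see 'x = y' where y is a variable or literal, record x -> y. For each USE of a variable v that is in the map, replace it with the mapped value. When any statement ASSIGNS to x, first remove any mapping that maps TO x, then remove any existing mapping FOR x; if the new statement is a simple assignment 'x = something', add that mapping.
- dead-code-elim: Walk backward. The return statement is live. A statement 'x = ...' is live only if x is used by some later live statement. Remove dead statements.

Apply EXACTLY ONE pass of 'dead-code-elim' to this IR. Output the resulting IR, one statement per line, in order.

Answer: u = 0
x = u
t = x
return t

Derivation:
Applying dead-code-elim statement-by-statement:
  [5] return t  -> KEEP (return); live=['t']
  [4] t = x  -> KEEP; live=['x']
  [3] v = x  -> DEAD (v not live)
  [2] x = u  -> KEEP; live=['u']
  [1] u = 0  -> KEEP; live=[]
Result (4 stmts):
  u = 0
  x = u
  t = x
  return t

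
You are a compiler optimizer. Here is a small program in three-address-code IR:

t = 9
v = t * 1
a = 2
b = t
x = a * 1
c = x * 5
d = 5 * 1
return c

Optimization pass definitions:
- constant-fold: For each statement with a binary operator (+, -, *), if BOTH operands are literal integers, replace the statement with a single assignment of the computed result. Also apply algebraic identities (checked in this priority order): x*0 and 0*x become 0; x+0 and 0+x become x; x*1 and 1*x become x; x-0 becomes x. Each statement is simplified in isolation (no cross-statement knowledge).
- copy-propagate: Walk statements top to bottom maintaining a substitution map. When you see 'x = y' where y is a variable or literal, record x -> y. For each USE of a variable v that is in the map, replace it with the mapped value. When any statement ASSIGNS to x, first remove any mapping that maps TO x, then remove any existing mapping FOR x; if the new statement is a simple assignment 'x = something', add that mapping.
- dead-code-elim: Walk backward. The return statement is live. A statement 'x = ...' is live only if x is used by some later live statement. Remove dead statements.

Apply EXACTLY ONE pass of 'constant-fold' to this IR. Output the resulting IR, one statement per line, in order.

Applying constant-fold statement-by-statement:
  [1] t = 9  (unchanged)
  [2] v = t * 1  -> v = t
  [3] a = 2  (unchanged)
  [4] b = t  (unchanged)
  [5] x = a * 1  -> x = a
  [6] c = x * 5  (unchanged)
  [7] d = 5 * 1  -> d = 5
  [8] return c  (unchanged)
Result (8 stmts):
  t = 9
  v = t
  a = 2
  b = t
  x = a
  c = x * 5
  d = 5
  return c

Answer: t = 9
v = t
a = 2
b = t
x = a
c = x * 5
d = 5
return c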